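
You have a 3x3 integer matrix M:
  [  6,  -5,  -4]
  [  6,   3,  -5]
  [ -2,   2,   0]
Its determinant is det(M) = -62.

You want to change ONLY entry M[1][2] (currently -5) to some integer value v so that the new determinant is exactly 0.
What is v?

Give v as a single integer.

det is linear in entry M[1][2]: det = old_det + (v - -5) * C_12
Cofactor C_12 = -2
Want det = 0: -62 + (v - -5) * -2 = 0
  (v - -5) = 62 / -2 = -31
  v = -5 + (-31) = -36

Answer: -36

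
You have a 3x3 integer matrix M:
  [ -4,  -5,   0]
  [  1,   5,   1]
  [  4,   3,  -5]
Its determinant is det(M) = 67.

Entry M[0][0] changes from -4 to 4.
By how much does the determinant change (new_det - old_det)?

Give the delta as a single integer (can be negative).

Answer: -224

Derivation:
Cofactor C_00 = -28
Entry delta = 4 - -4 = 8
Det delta = entry_delta * cofactor = 8 * -28 = -224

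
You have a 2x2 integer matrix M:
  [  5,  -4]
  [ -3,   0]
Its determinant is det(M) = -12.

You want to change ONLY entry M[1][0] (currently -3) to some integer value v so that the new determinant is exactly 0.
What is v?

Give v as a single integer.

det is linear in entry M[1][0]: det = old_det + (v - -3) * C_10
Cofactor C_10 = 4
Want det = 0: -12 + (v - -3) * 4 = 0
  (v - -3) = 12 / 4 = 3
  v = -3 + (3) = 0

Answer: 0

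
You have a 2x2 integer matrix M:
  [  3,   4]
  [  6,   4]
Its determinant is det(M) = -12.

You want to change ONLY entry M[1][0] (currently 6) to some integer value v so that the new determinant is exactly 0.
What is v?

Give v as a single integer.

det is linear in entry M[1][0]: det = old_det + (v - 6) * C_10
Cofactor C_10 = -4
Want det = 0: -12 + (v - 6) * -4 = 0
  (v - 6) = 12 / -4 = -3
  v = 6 + (-3) = 3

Answer: 3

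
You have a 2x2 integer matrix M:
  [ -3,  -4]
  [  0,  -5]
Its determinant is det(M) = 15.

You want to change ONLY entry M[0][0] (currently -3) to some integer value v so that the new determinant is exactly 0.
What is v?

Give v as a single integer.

det is linear in entry M[0][0]: det = old_det + (v - -3) * C_00
Cofactor C_00 = -5
Want det = 0: 15 + (v - -3) * -5 = 0
  (v - -3) = -15 / -5 = 3
  v = -3 + (3) = 0

Answer: 0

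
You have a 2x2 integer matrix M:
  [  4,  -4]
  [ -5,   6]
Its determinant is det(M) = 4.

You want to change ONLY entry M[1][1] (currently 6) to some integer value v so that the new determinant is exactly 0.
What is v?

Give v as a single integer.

Answer: 5

Derivation:
det is linear in entry M[1][1]: det = old_det + (v - 6) * C_11
Cofactor C_11 = 4
Want det = 0: 4 + (v - 6) * 4 = 0
  (v - 6) = -4 / 4 = -1
  v = 6 + (-1) = 5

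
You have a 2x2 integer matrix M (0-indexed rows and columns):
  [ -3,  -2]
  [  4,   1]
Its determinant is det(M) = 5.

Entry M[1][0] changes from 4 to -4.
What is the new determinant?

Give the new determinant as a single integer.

Answer: -11

Derivation:
det is linear in row 1: changing M[1][0] by delta changes det by delta * cofactor(1,0).
Cofactor C_10 = (-1)^(1+0) * minor(1,0) = 2
Entry delta = -4 - 4 = -8
Det delta = -8 * 2 = -16
New det = 5 + -16 = -11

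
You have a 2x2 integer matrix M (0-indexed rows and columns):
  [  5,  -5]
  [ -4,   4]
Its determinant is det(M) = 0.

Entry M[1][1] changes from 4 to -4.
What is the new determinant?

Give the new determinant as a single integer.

Answer: -40

Derivation:
det is linear in row 1: changing M[1][1] by delta changes det by delta * cofactor(1,1).
Cofactor C_11 = (-1)^(1+1) * minor(1,1) = 5
Entry delta = -4 - 4 = -8
Det delta = -8 * 5 = -40
New det = 0 + -40 = -40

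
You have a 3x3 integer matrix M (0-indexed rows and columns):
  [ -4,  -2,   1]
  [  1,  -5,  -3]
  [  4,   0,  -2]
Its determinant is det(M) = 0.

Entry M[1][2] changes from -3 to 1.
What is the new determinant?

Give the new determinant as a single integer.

det is linear in row 1: changing M[1][2] by delta changes det by delta * cofactor(1,2).
Cofactor C_12 = (-1)^(1+2) * minor(1,2) = -8
Entry delta = 1 - -3 = 4
Det delta = 4 * -8 = -32
New det = 0 + -32 = -32

Answer: -32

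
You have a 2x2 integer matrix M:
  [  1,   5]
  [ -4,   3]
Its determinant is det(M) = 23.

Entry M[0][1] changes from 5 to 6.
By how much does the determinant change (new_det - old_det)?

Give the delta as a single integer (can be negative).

Cofactor C_01 = 4
Entry delta = 6 - 5 = 1
Det delta = entry_delta * cofactor = 1 * 4 = 4

Answer: 4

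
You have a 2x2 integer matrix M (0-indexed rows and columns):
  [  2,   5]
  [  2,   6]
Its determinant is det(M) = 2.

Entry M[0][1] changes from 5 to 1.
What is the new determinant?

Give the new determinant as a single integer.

Answer: 10

Derivation:
det is linear in row 0: changing M[0][1] by delta changes det by delta * cofactor(0,1).
Cofactor C_01 = (-1)^(0+1) * minor(0,1) = -2
Entry delta = 1 - 5 = -4
Det delta = -4 * -2 = 8
New det = 2 + 8 = 10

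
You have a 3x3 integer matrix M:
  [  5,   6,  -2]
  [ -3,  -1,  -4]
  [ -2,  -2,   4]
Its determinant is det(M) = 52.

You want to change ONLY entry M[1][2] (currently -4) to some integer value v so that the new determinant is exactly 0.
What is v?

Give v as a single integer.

det is linear in entry M[1][2]: det = old_det + (v - -4) * C_12
Cofactor C_12 = -2
Want det = 0: 52 + (v - -4) * -2 = 0
  (v - -4) = -52 / -2 = 26
  v = -4 + (26) = 22

Answer: 22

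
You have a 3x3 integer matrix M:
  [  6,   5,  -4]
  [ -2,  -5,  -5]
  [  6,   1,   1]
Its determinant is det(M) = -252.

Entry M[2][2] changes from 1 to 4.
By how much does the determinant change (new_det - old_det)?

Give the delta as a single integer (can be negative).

Cofactor C_22 = -20
Entry delta = 4 - 1 = 3
Det delta = entry_delta * cofactor = 3 * -20 = -60

Answer: -60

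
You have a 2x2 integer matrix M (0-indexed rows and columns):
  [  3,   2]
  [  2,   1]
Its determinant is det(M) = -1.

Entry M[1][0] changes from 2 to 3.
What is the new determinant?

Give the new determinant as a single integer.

det is linear in row 1: changing M[1][0] by delta changes det by delta * cofactor(1,0).
Cofactor C_10 = (-1)^(1+0) * minor(1,0) = -2
Entry delta = 3 - 2 = 1
Det delta = 1 * -2 = -2
New det = -1 + -2 = -3

Answer: -3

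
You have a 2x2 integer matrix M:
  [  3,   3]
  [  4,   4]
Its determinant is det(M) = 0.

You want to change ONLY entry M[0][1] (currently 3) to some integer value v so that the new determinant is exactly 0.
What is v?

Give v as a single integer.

det is linear in entry M[0][1]: det = old_det + (v - 3) * C_01
Cofactor C_01 = -4
Want det = 0: 0 + (v - 3) * -4 = 0
  (v - 3) = 0 / -4 = 0
  v = 3 + (0) = 3

Answer: 3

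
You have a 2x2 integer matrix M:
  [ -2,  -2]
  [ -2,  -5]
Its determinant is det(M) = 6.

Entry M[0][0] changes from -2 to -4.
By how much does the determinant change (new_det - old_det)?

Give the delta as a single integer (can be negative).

Cofactor C_00 = -5
Entry delta = -4 - -2 = -2
Det delta = entry_delta * cofactor = -2 * -5 = 10

Answer: 10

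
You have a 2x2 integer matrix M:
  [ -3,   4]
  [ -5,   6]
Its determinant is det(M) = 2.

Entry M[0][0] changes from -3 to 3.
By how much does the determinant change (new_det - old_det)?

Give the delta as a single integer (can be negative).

Cofactor C_00 = 6
Entry delta = 3 - -3 = 6
Det delta = entry_delta * cofactor = 6 * 6 = 36

Answer: 36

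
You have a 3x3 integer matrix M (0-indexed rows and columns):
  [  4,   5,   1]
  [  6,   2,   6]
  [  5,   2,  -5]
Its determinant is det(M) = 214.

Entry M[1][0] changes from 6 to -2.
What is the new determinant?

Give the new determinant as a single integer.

det is linear in row 1: changing M[1][0] by delta changes det by delta * cofactor(1,0).
Cofactor C_10 = (-1)^(1+0) * minor(1,0) = 27
Entry delta = -2 - 6 = -8
Det delta = -8 * 27 = -216
New det = 214 + -216 = -2

Answer: -2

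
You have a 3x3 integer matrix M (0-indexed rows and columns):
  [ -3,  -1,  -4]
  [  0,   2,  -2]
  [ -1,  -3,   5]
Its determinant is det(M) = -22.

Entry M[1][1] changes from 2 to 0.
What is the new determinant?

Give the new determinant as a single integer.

det is linear in row 1: changing M[1][1] by delta changes det by delta * cofactor(1,1).
Cofactor C_11 = (-1)^(1+1) * minor(1,1) = -19
Entry delta = 0 - 2 = -2
Det delta = -2 * -19 = 38
New det = -22 + 38 = 16

Answer: 16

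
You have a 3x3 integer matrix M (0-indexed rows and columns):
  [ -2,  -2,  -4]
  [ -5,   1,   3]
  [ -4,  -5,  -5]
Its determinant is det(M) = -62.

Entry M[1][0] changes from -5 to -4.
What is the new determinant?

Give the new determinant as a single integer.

det is linear in row 1: changing M[1][0] by delta changes det by delta * cofactor(1,0).
Cofactor C_10 = (-1)^(1+0) * minor(1,0) = 10
Entry delta = -4 - -5 = 1
Det delta = 1 * 10 = 10
New det = -62 + 10 = -52

Answer: -52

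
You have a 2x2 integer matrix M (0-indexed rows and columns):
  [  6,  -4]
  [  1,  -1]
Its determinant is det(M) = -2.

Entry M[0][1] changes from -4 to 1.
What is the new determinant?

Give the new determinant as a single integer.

det is linear in row 0: changing M[0][1] by delta changes det by delta * cofactor(0,1).
Cofactor C_01 = (-1)^(0+1) * minor(0,1) = -1
Entry delta = 1 - -4 = 5
Det delta = 5 * -1 = -5
New det = -2 + -5 = -7

Answer: -7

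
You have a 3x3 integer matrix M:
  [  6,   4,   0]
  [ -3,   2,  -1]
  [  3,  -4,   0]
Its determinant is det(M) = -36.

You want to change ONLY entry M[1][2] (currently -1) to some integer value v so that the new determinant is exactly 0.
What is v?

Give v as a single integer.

Answer: 0

Derivation:
det is linear in entry M[1][2]: det = old_det + (v - -1) * C_12
Cofactor C_12 = 36
Want det = 0: -36 + (v - -1) * 36 = 0
  (v - -1) = 36 / 36 = 1
  v = -1 + (1) = 0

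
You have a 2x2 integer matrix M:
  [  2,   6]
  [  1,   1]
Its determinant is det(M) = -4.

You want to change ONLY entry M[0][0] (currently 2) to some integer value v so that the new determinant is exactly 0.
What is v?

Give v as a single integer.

Answer: 6

Derivation:
det is linear in entry M[0][0]: det = old_det + (v - 2) * C_00
Cofactor C_00 = 1
Want det = 0: -4 + (v - 2) * 1 = 0
  (v - 2) = 4 / 1 = 4
  v = 2 + (4) = 6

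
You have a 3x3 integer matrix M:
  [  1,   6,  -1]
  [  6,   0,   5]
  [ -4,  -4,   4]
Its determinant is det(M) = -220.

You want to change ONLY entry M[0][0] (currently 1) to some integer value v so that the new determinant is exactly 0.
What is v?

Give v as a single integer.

Answer: 12

Derivation:
det is linear in entry M[0][0]: det = old_det + (v - 1) * C_00
Cofactor C_00 = 20
Want det = 0: -220 + (v - 1) * 20 = 0
  (v - 1) = 220 / 20 = 11
  v = 1 + (11) = 12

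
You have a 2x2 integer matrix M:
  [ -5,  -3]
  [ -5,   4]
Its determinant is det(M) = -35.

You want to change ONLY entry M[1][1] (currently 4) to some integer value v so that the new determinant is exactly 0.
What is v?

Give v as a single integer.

det is linear in entry M[1][1]: det = old_det + (v - 4) * C_11
Cofactor C_11 = -5
Want det = 0: -35 + (v - 4) * -5 = 0
  (v - 4) = 35 / -5 = -7
  v = 4 + (-7) = -3

Answer: -3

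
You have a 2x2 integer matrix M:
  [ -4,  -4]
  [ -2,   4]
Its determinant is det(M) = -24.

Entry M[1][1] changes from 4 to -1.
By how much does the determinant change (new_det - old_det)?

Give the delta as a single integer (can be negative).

Cofactor C_11 = -4
Entry delta = -1 - 4 = -5
Det delta = entry_delta * cofactor = -5 * -4 = 20

Answer: 20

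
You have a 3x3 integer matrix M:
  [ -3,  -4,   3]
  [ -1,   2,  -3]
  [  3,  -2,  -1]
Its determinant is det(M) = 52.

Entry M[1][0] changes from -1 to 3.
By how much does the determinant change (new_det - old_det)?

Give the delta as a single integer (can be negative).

Cofactor C_10 = -10
Entry delta = 3 - -1 = 4
Det delta = entry_delta * cofactor = 4 * -10 = -40

Answer: -40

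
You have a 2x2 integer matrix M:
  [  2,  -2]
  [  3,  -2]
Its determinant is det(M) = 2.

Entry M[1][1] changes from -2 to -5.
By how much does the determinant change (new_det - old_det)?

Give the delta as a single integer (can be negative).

Cofactor C_11 = 2
Entry delta = -5 - -2 = -3
Det delta = entry_delta * cofactor = -3 * 2 = -6

Answer: -6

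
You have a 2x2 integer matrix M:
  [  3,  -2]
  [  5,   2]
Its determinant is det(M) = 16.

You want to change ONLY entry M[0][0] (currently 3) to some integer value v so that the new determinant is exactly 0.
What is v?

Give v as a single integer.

det is linear in entry M[0][0]: det = old_det + (v - 3) * C_00
Cofactor C_00 = 2
Want det = 0: 16 + (v - 3) * 2 = 0
  (v - 3) = -16 / 2 = -8
  v = 3 + (-8) = -5

Answer: -5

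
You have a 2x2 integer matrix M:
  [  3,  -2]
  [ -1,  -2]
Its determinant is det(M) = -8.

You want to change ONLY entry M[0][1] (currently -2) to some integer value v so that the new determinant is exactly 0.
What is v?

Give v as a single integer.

det is linear in entry M[0][1]: det = old_det + (v - -2) * C_01
Cofactor C_01 = 1
Want det = 0: -8 + (v - -2) * 1 = 0
  (v - -2) = 8 / 1 = 8
  v = -2 + (8) = 6

Answer: 6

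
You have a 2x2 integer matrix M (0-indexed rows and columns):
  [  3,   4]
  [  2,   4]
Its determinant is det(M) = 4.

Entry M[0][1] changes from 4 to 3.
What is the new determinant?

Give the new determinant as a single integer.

Answer: 6

Derivation:
det is linear in row 0: changing M[0][1] by delta changes det by delta * cofactor(0,1).
Cofactor C_01 = (-1)^(0+1) * minor(0,1) = -2
Entry delta = 3 - 4 = -1
Det delta = -1 * -2 = 2
New det = 4 + 2 = 6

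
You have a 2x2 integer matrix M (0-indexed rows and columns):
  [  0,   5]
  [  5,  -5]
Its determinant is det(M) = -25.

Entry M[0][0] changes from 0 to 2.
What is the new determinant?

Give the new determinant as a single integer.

det is linear in row 0: changing M[0][0] by delta changes det by delta * cofactor(0,0).
Cofactor C_00 = (-1)^(0+0) * minor(0,0) = -5
Entry delta = 2 - 0 = 2
Det delta = 2 * -5 = -10
New det = -25 + -10 = -35

Answer: -35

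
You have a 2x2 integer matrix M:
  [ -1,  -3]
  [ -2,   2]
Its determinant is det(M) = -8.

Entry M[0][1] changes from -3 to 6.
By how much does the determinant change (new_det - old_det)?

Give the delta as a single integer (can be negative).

Answer: 18

Derivation:
Cofactor C_01 = 2
Entry delta = 6 - -3 = 9
Det delta = entry_delta * cofactor = 9 * 2 = 18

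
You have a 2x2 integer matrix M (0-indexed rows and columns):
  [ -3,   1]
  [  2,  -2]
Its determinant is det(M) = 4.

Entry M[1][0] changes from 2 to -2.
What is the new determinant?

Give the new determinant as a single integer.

Answer: 8

Derivation:
det is linear in row 1: changing M[1][0] by delta changes det by delta * cofactor(1,0).
Cofactor C_10 = (-1)^(1+0) * minor(1,0) = -1
Entry delta = -2 - 2 = -4
Det delta = -4 * -1 = 4
New det = 4 + 4 = 8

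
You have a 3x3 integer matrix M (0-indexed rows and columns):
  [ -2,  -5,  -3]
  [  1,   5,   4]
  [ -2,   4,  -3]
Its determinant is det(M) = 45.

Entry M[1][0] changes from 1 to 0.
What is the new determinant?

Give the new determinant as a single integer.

Answer: 72

Derivation:
det is linear in row 1: changing M[1][0] by delta changes det by delta * cofactor(1,0).
Cofactor C_10 = (-1)^(1+0) * minor(1,0) = -27
Entry delta = 0 - 1 = -1
Det delta = -1 * -27 = 27
New det = 45 + 27 = 72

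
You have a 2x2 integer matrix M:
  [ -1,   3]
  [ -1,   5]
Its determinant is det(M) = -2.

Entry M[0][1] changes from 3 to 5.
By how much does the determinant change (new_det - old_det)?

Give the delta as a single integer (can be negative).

Cofactor C_01 = 1
Entry delta = 5 - 3 = 2
Det delta = entry_delta * cofactor = 2 * 1 = 2

Answer: 2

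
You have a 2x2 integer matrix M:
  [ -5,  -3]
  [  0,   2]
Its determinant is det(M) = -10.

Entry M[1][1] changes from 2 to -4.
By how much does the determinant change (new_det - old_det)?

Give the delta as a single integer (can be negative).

Cofactor C_11 = -5
Entry delta = -4 - 2 = -6
Det delta = entry_delta * cofactor = -6 * -5 = 30

Answer: 30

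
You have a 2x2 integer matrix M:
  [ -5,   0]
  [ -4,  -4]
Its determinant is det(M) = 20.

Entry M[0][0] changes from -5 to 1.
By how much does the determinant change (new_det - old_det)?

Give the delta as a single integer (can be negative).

Answer: -24

Derivation:
Cofactor C_00 = -4
Entry delta = 1 - -5 = 6
Det delta = entry_delta * cofactor = 6 * -4 = -24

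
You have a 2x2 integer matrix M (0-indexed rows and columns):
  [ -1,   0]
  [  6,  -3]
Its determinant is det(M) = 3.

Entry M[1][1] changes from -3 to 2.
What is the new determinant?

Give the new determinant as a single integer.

det is linear in row 1: changing M[1][1] by delta changes det by delta * cofactor(1,1).
Cofactor C_11 = (-1)^(1+1) * minor(1,1) = -1
Entry delta = 2 - -3 = 5
Det delta = 5 * -1 = -5
New det = 3 + -5 = -2

Answer: -2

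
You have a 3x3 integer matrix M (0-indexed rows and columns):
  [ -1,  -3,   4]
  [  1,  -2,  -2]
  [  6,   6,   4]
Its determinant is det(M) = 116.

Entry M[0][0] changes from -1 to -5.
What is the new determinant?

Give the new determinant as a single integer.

Answer: 100

Derivation:
det is linear in row 0: changing M[0][0] by delta changes det by delta * cofactor(0,0).
Cofactor C_00 = (-1)^(0+0) * minor(0,0) = 4
Entry delta = -5 - -1 = -4
Det delta = -4 * 4 = -16
New det = 116 + -16 = 100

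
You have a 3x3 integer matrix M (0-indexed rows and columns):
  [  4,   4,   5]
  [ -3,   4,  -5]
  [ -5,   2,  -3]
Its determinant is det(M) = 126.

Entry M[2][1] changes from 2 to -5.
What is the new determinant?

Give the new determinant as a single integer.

det is linear in row 2: changing M[2][1] by delta changes det by delta * cofactor(2,1).
Cofactor C_21 = (-1)^(2+1) * minor(2,1) = 5
Entry delta = -5 - 2 = -7
Det delta = -7 * 5 = -35
New det = 126 + -35 = 91

Answer: 91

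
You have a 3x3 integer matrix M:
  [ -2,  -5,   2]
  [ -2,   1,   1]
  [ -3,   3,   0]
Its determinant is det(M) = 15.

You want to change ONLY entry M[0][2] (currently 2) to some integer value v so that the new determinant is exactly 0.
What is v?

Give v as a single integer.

Answer: 7

Derivation:
det is linear in entry M[0][2]: det = old_det + (v - 2) * C_02
Cofactor C_02 = -3
Want det = 0: 15 + (v - 2) * -3 = 0
  (v - 2) = -15 / -3 = 5
  v = 2 + (5) = 7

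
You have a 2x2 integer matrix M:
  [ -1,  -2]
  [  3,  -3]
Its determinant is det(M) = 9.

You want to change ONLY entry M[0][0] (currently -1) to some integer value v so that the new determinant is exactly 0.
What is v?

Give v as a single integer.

det is linear in entry M[0][0]: det = old_det + (v - -1) * C_00
Cofactor C_00 = -3
Want det = 0: 9 + (v - -1) * -3 = 0
  (v - -1) = -9 / -3 = 3
  v = -1 + (3) = 2

Answer: 2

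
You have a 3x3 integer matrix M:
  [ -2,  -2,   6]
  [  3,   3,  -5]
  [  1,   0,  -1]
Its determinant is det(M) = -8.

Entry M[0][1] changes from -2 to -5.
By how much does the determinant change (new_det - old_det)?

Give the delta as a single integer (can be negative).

Answer: 6

Derivation:
Cofactor C_01 = -2
Entry delta = -5 - -2 = -3
Det delta = entry_delta * cofactor = -3 * -2 = 6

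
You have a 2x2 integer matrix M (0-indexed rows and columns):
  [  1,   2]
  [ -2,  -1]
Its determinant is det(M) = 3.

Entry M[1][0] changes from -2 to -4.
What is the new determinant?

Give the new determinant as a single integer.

Answer: 7

Derivation:
det is linear in row 1: changing M[1][0] by delta changes det by delta * cofactor(1,0).
Cofactor C_10 = (-1)^(1+0) * minor(1,0) = -2
Entry delta = -4 - -2 = -2
Det delta = -2 * -2 = 4
New det = 3 + 4 = 7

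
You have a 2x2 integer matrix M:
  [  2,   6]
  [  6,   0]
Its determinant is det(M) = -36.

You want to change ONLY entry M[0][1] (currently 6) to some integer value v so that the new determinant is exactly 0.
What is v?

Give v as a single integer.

det is linear in entry M[0][1]: det = old_det + (v - 6) * C_01
Cofactor C_01 = -6
Want det = 0: -36 + (v - 6) * -6 = 0
  (v - 6) = 36 / -6 = -6
  v = 6 + (-6) = 0

Answer: 0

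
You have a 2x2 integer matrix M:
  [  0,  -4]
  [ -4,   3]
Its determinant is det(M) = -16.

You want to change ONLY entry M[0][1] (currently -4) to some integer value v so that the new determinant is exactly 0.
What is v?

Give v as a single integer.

Answer: 0

Derivation:
det is linear in entry M[0][1]: det = old_det + (v - -4) * C_01
Cofactor C_01 = 4
Want det = 0: -16 + (v - -4) * 4 = 0
  (v - -4) = 16 / 4 = 4
  v = -4 + (4) = 0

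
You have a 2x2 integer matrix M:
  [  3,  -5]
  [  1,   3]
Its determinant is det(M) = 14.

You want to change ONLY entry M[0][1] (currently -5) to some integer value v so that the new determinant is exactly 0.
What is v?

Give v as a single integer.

Answer: 9

Derivation:
det is linear in entry M[0][1]: det = old_det + (v - -5) * C_01
Cofactor C_01 = -1
Want det = 0: 14 + (v - -5) * -1 = 0
  (v - -5) = -14 / -1 = 14
  v = -5 + (14) = 9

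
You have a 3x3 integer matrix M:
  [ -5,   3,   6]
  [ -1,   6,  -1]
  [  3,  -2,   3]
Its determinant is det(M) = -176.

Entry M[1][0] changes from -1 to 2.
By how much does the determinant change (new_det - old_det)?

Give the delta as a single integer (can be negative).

Answer: -63

Derivation:
Cofactor C_10 = -21
Entry delta = 2 - -1 = 3
Det delta = entry_delta * cofactor = 3 * -21 = -63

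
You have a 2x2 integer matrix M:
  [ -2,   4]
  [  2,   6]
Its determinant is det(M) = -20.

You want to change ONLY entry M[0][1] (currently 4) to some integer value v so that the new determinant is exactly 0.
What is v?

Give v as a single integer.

det is linear in entry M[0][1]: det = old_det + (v - 4) * C_01
Cofactor C_01 = -2
Want det = 0: -20 + (v - 4) * -2 = 0
  (v - 4) = 20 / -2 = -10
  v = 4 + (-10) = -6

Answer: -6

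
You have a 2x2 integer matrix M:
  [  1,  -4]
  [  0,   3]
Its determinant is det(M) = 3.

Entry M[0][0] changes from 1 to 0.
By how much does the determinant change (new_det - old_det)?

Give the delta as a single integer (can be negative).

Cofactor C_00 = 3
Entry delta = 0 - 1 = -1
Det delta = entry_delta * cofactor = -1 * 3 = -3

Answer: -3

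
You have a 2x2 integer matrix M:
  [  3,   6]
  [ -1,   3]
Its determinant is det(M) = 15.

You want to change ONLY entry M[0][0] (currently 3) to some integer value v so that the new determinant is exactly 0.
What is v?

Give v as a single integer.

det is linear in entry M[0][0]: det = old_det + (v - 3) * C_00
Cofactor C_00 = 3
Want det = 0: 15 + (v - 3) * 3 = 0
  (v - 3) = -15 / 3 = -5
  v = 3 + (-5) = -2

Answer: -2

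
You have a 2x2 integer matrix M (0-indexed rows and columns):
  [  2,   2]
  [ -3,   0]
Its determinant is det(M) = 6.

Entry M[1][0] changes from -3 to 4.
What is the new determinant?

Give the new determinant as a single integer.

det is linear in row 1: changing M[1][0] by delta changes det by delta * cofactor(1,0).
Cofactor C_10 = (-1)^(1+0) * minor(1,0) = -2
Entry delta = 4 - -3 = 7
Det delta = 7 * -2 = -14
New det = 6 + -14 = -8

Answer: -8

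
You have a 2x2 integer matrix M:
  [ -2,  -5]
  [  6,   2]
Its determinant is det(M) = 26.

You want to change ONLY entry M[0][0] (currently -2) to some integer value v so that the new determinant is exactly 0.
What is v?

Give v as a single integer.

det is linear in entry M[0][0]: det = old_det + (v - -2) * C_00
Cofactor C_00 = 2
Want det = 0: 26 + (v - -2) * 2 = 0
  (v - -2) = -26 / 2 = -13
  v = -2 + (-13) = -15

Answer: -15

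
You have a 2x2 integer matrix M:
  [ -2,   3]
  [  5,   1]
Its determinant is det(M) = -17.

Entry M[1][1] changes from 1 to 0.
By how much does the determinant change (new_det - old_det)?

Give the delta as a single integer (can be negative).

Cofactor C_11 = -2
Entry delta = 0 - 1 = -1
Det delta = entry_delta * cofactor = -1 * -2 = 2

Answer: 2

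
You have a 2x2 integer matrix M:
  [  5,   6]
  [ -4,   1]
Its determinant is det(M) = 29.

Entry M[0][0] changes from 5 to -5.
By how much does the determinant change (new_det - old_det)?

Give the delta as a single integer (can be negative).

Answer: -10

Derivation:
Cofactor C_00 = 1
Entry delta = -5 - 5 = -10
Det delta = entry_delta * cofactor = -10 * 1 = -10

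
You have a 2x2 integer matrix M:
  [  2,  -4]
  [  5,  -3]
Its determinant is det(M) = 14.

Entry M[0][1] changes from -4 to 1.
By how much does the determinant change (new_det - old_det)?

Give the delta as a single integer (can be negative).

Cofactor C_01 = -5
Entry delta = 1 - -4 = 5
Det delta = entry_delta * cofactor = 5 * -5 = -25

Answer: -25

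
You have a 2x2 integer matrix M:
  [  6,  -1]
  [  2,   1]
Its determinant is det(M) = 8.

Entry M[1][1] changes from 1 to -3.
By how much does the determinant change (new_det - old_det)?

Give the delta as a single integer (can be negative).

Cofactor C_11 = 6
Entry delta = -3 - 1 = -4
Det delta = entry_delta * cofactor = -4 * 6 = -24

Answer: -24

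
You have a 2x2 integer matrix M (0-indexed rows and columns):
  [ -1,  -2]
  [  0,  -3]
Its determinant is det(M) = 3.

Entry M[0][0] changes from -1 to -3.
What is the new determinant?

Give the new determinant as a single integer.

det is linear in row 0: changing M[0][0] by delta changes det by delta * cofactor(0,0).
Cofactor C_00 = (-1)^(0+0) * minor(0,0) = -3
Entry delta = -3 - -1 = -2
Det delta = -2 * -3 = 6
New det = 3 + 6 = 9

Answer: 9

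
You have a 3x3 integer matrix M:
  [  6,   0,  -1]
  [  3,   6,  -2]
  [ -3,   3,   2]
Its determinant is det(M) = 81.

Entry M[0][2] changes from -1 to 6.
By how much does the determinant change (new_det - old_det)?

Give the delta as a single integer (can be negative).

Cofactor C_02 = 27
Entry delta = 6 - -1 = 7
Det delta = entry_delta * cofactor = 7 * 27 = 189

Answer: 189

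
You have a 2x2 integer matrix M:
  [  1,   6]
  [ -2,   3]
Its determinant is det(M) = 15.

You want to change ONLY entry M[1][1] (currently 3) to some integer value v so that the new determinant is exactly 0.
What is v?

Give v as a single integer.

Answer: -12

Derivation:
det is linear in entry M[1][1]: det = old_det + (v - 3) * C_11
Cofactor C_11 = 1
Want det = 0: 15 + (v - 3) * 1 = 0
  (v - 3) = -15 / 1 = -15
  v = 3 + (-15) = -12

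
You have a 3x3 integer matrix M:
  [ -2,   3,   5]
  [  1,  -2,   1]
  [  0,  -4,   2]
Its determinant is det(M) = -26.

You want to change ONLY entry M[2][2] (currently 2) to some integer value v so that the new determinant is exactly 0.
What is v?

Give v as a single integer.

Answer: 28

Derivation:
det is linear in entry M[2][2]: det = old_det + (v - 2) * C_22
Cofactor C_22 = 1
Want det = 0: -26 + (v - 2) * 1 = 0
  (v - 2) = 26 / 1 = 26
  v = 2 + (26) = 28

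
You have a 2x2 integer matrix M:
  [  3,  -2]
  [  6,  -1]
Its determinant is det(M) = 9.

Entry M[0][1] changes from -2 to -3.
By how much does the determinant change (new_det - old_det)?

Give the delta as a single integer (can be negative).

Cofactor C_01 = -6
Entry delta = -3 - -2 = -1
Det delta = entry_delta * cofactor = -1 * -6 = 6

Answer: 6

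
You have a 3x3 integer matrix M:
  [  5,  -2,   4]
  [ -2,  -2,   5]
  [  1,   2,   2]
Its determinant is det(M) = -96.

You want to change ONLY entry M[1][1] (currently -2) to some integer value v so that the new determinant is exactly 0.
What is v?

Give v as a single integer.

det is linear in entry M[1][1]: det = old_det + (v - -2) * C_11
Cofactor C_11 = 6
Want det = 0: -96 + (v - -2) * 6 = 0
  (v - -2) = 96 / 6 = 16
  v = -2 + (16) = 14

Answer: 14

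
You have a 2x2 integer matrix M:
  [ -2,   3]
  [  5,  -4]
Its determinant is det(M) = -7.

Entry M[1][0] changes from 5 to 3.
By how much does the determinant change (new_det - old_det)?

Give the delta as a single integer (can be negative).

Answer: 6

Derivation:
Cofactor C_10 = -3
Entry delta = 3 - 5 = -2
Det delta = entry_delta * cofactor = -2 * -3 = 6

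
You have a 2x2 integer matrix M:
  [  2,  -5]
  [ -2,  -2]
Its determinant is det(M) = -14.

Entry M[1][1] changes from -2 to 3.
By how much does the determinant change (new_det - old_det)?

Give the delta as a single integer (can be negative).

Answer: 10

Derivation:
Cofactor C_11 = 2
Entry delta = 3 - -2 = 5
Det delta = entry_delta * cofactor = 5 * 2 = 10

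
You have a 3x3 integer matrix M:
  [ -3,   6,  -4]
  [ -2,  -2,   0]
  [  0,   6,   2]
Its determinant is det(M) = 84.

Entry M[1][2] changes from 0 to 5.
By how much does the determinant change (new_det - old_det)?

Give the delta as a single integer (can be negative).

Cofactor C_12 = 18
Entry delta = 5 - 0 = 5
Det delta = entry_delta * cofactor = 5 * 18 = 90

Answer: 90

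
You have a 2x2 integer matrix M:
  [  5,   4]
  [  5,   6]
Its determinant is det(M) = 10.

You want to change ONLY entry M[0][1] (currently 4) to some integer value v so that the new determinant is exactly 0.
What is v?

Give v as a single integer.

Answer: 6

Derivation:
det is linear in entry M[0][1]: det = old_det + (v - 4) * C_01
Cofactor C_01 = -5
Want det = 0: 10 + (v - 4) * -5 = 0
  (v - 4) = -10 / -5 = 2
  v = 4 + (2) = 6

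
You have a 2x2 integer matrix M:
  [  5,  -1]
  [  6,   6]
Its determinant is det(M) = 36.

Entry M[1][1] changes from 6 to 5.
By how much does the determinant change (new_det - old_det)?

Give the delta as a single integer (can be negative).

Answer: -5

Derivation:
Cofactor C_11 = 5
Entry delta = 5 - 6 = -1
Det delta = entry_delta * cofactor = -1 * 5 = -5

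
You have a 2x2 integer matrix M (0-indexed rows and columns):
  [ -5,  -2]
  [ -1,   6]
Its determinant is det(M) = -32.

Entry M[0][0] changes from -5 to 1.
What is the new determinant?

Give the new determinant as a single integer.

Answer: 4

Derivation:
det is linear in row 0: changing M[0][0] by delta changes det by delta * cofactor(0,0).
Cofactor C_00 = (-1)^(0+0) * minor(0,0) = 6
Entry delta = 1 - -5 = 6
Det delta = 6 * 6 = 36
New det = -32 + 36 = 4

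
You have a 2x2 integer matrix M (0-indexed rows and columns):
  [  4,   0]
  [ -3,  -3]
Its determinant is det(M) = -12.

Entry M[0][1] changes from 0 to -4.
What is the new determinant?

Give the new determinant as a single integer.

Answer: -24

Derivation:
det is linear in row 0: changing M[0][1] by delta changes det by delta * cofactor(0,1).
Cofactor C_01 = (-1)^(0+1) * minor(0,1) = 3
Entry delta = -4 - 0 = -4
Det delta = -4 * 3 = -12
New det = -12 + -12 = -24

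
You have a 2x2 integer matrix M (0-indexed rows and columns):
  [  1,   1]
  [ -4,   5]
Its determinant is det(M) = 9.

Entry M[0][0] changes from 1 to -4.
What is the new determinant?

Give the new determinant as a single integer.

det is linear in row 0: changing M[0][0] by delta changes det by delta * cofactor(0,0).
Cofactor C_00 = (-1)^(0+0) * minor(0,0) = 5
Entry delta = -4 - 1 = -5
Det delta = -5 * 5 = -25
New det = 9 + -25 = -16

Answer: -16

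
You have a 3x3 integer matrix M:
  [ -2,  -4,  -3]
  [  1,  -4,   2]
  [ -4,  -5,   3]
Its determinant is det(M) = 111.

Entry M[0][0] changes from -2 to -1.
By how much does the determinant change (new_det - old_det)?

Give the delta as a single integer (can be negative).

Answer: -2

Derivation:
Cofactor C_00 = -2
Entry delta = -1 - -2 = 1
Det delta = entry_delta * cofactor = 1 * -2 = -2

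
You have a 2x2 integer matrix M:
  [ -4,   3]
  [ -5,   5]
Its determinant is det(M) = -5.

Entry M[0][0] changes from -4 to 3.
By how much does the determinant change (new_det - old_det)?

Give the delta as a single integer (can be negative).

Cofactor C_00 = 5
Entry delta = 3 - -4 = 7
Det delta = entry_delta * cofactor = 7 * 5 = 35

Answer: 35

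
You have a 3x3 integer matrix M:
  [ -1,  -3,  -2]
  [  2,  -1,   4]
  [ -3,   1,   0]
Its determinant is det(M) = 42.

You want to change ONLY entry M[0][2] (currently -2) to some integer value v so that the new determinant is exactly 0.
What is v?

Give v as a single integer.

det is linear in entry M[0][2]: det = old_det + (v - -2) * C_02
Cofactor C_02 = -1
Want det = 0: 42 + (v - -2) * -1 = 0
  (v - -2) = -42 / -1 = 42
  v = -2 + (42) = 40

Answer: 40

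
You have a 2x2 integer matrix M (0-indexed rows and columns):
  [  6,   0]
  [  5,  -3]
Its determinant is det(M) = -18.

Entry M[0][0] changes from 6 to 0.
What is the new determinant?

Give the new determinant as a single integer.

Answer: 0

Derivation:
det is linear in row 0: changing M[0][0] by delta changes det by delta * cofactor(0,0).
Cofactor C_00 = (-1)^(0+0) * minor(0,0) = -3
Entry delta = 0 - 6 = -6
Det delta = -6 * -3 = 18
New det = -18 + 18 = 0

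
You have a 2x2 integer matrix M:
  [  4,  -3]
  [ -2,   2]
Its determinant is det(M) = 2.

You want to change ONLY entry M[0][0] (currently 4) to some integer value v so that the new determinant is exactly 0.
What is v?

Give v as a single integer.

det is linear in entry M[0][0]: det = old_det + (v - 4) * C_00
Cofactor C_00 = 2
Want det = 0: 2 + (v - 4) * 2 = 0
  (v - 4) = -2 / 2 = -1
  v = 4 + (-1) = 3

Answer: 3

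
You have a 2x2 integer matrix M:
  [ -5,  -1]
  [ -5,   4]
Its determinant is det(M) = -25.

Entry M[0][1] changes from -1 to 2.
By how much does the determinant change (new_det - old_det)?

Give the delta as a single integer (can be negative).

Answer: 15

Derivation:
Cofactor C_01 = 5
Entry delta = 2 - -1 = 3
Det delta = entry_delta * cofactor = 3 * 5 = 15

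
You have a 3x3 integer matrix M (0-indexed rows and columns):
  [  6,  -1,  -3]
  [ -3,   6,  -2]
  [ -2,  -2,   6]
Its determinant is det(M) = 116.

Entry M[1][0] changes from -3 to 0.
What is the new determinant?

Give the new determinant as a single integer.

Answer: 152

Derivation:
det is linear in row 1: changing M[1][0] by delta changes det by delta * cofactor(1,0).
Cofactor C_10 = (-1)^(1+0) * minor(1,0) = 12
Entry delta = 0 - -3 = 3
Det delta = 3 * 12 = 36
New det = 116 + 36 = 152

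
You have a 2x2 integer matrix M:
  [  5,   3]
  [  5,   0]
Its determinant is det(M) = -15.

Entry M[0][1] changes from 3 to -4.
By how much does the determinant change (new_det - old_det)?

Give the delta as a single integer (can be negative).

Answer: 35

Derivation:
Cofactor C_01 = -5
Entry delta = -4 - 3 = -7
Det delta = entry_delta * cofactor = -7 * -5 = 35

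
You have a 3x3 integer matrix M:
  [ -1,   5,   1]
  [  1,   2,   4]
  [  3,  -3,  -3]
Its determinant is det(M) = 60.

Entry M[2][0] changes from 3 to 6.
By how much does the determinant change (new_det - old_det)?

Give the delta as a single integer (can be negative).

Cofactor C_20 = 18
Entry delta = 6 - 3 = 3
Det delta = entry_delta * cofactor = 3 * 18 = 54

Answer: 54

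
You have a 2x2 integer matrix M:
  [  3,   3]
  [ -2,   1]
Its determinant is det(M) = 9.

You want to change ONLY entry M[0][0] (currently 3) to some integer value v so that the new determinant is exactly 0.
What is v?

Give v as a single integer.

det is linear in entry M[0][0]: det = old_det + (v - 3) * C_00
Cofactor C_00 = 1
Want det = 0: 9 + (v - 3) * 1 = 0
  (v - 3) = -9 / 1 = -9
  v = 3 + (-9) = -6

Answer: -6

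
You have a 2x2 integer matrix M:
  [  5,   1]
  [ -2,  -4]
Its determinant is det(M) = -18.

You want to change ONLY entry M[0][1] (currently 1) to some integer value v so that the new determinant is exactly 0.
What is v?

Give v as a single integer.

det is linear in entry M[0][1]: det = old_det + (v - 1) * C_01
Cofactor C_01 = 2
Want det = 0: -18 + (v - 1) * 2 = 0
  (v - 1) = 18 / 2 = 9
  v = 1 + (9) = 10

Answer: 10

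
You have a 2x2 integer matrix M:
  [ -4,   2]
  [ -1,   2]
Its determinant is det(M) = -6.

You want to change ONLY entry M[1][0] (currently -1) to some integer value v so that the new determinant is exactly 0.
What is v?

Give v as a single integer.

det is linear in entry M[1][0]: det = old_det + (v - -1) * C_10
Cofactor C_10 = -2
Want det = 0: -6 + (v - -1) * -2 = 0
  (v - -1) = 6 / -2 = -3
  v = -1 + (-3) = -4

Answer: -4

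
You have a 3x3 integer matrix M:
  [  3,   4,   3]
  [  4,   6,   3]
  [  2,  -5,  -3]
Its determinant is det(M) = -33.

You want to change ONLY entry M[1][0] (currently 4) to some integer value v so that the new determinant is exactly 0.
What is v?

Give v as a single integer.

Answer: -7

Derivation:
det is linear in entry M[1][0]: det = old_det + (v - 4) * C_10
Cofactor C_10 = -3
Want det = 0: -33 + (v - 4) * -3 = 0
  (v - 4) = 33 / -3 = -11
  v = 4 + (-11) = -7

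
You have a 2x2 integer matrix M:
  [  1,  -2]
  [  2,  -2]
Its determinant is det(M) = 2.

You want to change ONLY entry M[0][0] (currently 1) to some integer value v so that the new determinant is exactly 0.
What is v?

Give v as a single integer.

det is linear in entry M[0][0]: det = old_det + (v - 1) * C_00
Cofactor C_00 = -2
Want det = 0: 2 + (v - 1) * -2 = 0
  (v - 1) = -2 / -2 = 1
  v = 1 + (1) = 2

Answer: 2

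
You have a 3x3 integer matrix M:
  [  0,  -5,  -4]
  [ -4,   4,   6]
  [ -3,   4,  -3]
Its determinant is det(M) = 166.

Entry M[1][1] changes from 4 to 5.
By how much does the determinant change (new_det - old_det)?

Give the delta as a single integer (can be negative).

Answer: -12

Derivation:
Cofactor C_11 = -12
Entry delta = 5 - 4 = 1
Det delta = entry_delta * cofactor = 1 * -12 = -12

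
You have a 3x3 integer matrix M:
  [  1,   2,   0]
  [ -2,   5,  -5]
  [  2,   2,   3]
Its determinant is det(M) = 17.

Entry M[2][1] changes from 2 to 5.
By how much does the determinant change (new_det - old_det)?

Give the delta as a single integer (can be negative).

Cofactor C_21 = 5
Entry delta = 5 - 2 = 3
Det delta = entry_delta * cofactor = 3 * 5 = 15

Answer: 15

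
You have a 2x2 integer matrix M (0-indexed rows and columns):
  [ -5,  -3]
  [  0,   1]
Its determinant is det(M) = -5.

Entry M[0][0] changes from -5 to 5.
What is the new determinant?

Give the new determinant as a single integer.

Answer: 5

Derivation:
det is linear in row 0: changing M[0][0] by delta changes det by delta * cofactor(0,0).
Cofactor C_00 = (-1)^(0+0) * minor(0,0) = 1
Entry delta = 5 - -5 = 10
Det delta = 10 * 1 = 10
New det = -5 + 10 = 5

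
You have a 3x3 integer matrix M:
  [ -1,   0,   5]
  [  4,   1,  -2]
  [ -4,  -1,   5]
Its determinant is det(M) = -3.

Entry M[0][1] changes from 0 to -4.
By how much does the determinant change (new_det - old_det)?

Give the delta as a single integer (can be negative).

Cofactor C_01 = -12
Entry delta = -4 - 0 = -4
Det delta = entry_delta * cofactor = -4 * -12 = 48

Answer: 48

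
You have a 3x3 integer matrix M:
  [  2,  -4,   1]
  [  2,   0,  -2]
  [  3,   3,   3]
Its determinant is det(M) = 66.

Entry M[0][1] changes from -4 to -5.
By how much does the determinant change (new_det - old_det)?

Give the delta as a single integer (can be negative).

Answer: 12

Derivation:
Cofactor C_01 = -12
Entry delta = -5 - -4 = -1
Det delta = entry_delta * cofactor = -1 * -12 = 12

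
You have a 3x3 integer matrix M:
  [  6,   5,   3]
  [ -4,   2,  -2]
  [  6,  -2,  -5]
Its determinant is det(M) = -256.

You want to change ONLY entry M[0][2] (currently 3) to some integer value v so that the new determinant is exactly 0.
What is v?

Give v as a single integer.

det is linear in entry M[0][2]: det = old_det + (v - 3) * C_02
Cofactor C_02 = -4
Want det = 0: -256 + (v - 3) * -4 = 0
  (v - 3) = 256 / -4 = -64
  v = 3 + (-64) = -61

Answer: -61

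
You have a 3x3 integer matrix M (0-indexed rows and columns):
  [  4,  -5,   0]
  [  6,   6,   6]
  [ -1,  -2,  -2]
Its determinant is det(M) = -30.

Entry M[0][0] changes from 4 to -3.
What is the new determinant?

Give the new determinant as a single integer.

det is linear in row 0: changing M[0][0] by delta changes det by delta * cofactor(0,0).
Cofactor C_00 = (-1)^(0+0) * minor(0,0) = 0
Entry delta = -3 - 4 = -7
Det delta = -7 * 0 = 0
New det = -30 + 0 = -30

Answer: -30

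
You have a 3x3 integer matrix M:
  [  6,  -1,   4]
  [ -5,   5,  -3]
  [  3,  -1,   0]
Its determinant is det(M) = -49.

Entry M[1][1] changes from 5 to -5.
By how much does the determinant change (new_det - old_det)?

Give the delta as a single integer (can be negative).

Answer: 120

Derivation:
Cofactor C_11 = -12
Entry delta = -5 - 5 = -10
Det delta = entry_delta * cofactor = -10 * -12 = 120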